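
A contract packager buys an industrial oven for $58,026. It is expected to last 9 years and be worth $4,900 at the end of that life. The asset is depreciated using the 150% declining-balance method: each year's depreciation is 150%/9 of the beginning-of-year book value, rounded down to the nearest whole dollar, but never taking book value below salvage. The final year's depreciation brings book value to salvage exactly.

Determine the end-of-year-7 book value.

Depreciable base = $58,026 − $4,900 = $53,126.
Year 1: ⌊$58,026 × 150%/9⌋ = $9,671. Book value $48,355.
Year 2: ⌊$48,355 × 150%/9⌋ = $8,059. Book value $40,296.
Year 3: ⌊$40,296 × 150%/9⌋ = $6,716. Book value $33,580.
Year 4: ⌊$33,580 × 150%/9⌋ = $5,596. Book value $27,984.
Year 5: ⌊$27,984 × 150%/9⌋ = $4,664. Book value $23,320.
Year 6: ⌊$23,320 × 150%/9⌋ = $3,886. Book value $19,434.
Year 7: ⌊$19,434 × 150%/9⌋ = $3,239. Book value $16,195.

$16,195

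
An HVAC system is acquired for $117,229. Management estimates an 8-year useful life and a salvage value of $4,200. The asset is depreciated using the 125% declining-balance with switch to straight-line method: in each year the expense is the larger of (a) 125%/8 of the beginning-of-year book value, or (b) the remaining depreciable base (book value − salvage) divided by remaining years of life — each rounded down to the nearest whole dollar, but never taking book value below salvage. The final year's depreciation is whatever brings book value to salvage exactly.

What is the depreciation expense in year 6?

$13,210

Depreciable base = $117,229 − $4,200 = $113,029.
Year 1: DB = ⌊$117,229 × 125%/8⌋ = $18,317; SL = ⌊$113,029/8⌋ = $14,128 → take DB $18,317. Book value $98,912.
Year 2: DB = ⌊$98,912 × 125%/8⌋ = $15,455; SL = ⌊$94,712/7⌋ = $13,530 → take DB $15,455. Book value $83,457.
Year 3: DB = ⌊$83,457 × 125%/8⌋ = $13,040; SL = ⌊$79,257/6⌋ = $13,209 → take SL $13,209. Book value $70,248.
Year 4: DB = ⌊$70,248 × 125%/8⌋ = $10,976; SL = ⌊$66,048/5⌋ = $13,209 → take SL $13,209. Book value $57,039.
Year 5: DB = ⌊$57,039 × 125%/8⌋ = $8,912; SL = ⌊$52,839/4⌋ = $13,209 → take SL $13,209. Book value $43,830.
Year 6: DB = ⌊$43,830 × 125%/8⌋ = $6,848; SL = ⌊$39,630/3⌋ = $13,210 → take SL $13,210. Book value $30,620.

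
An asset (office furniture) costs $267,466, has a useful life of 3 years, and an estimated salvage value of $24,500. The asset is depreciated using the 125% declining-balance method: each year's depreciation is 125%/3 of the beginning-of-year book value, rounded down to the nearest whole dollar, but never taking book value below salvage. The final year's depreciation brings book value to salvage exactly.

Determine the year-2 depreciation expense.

$65,009

Depreciable base = $267,466 − $24,500 = $242,966.
Year 1: ⌊$267,466 × 125%/3⌋ = $111,444. Book value $156,022.
Year 2: ⌊$156,022 × 125%/3⌋ = $65,009. Book value $91,013.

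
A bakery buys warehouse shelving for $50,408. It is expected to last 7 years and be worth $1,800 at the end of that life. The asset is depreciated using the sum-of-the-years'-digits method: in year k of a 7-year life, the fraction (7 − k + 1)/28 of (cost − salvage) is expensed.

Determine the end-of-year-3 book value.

Depreciable base = $50,408 − $1,800 = $48,608.
Sum of the years' digits = 7+6+5+4+3+2+1 = 28.
Year 1: $48,608 × 7/28 = $12,152. Book value $38,256.
Year 2: $48,608 × 6/28 = $10,416. Book value $27,840.
Year 3: $48,608 × 5/28 = $8,680. Book value $19,160.

$19,160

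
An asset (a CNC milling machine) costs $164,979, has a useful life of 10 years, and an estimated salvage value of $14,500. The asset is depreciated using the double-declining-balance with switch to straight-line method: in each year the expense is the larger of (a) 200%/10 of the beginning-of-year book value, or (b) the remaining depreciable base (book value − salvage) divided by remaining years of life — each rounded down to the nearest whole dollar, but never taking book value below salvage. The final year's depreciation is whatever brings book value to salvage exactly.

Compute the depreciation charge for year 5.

Depreciable base = $164,979 − $14,500 = $150,479.
Year 1: DB = ⌊$164,979 × 200%/10⌋ = $32,995; SL = ⌊$150,479/10⌋ = $15,047 → take DB $32,995. Book value $131,984.
Year 2: DB = ⌊$131,984 × 200%/10⌋ = $26,396; SL = ⌊$117,484/9⌋ = $13,053 → take DB $26,396. Book value $105,588.
Year 3: DB = ⌊$105,588 × 200%/10⌋ = $21,117; SL = ⌊$91,088/8⌋ = $11,386 → take DB $21,117. Book value $84,471.
Year 4: DB = ⌊$84,471 × 200%/10⌋ = $16,894; SL = ⌊$69,971/7⌋ = $9,995 → take DB $16,894. Book value $67,577.
Year 5: DB = ⌊$67,577 × 200%/10⌋ = $13,515; SL = ⌊$53,077/6⌋ = $8,846 → take DB $13,515. Book value $54,062.

$13,515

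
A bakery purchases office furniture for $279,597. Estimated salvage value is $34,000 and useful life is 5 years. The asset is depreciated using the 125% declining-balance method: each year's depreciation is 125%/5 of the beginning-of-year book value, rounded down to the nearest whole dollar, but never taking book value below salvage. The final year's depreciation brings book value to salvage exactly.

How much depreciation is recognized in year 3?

Depreciable base = $279,597 − $34,000 = $245,597.
Year 1: ⌊$279,597 × 125%/5⌋ = $69,899. Book value $209,698.
Year 2: ⌊$209,698 × 125%/5⌋ = $52,424. Book value $157,274.
Year 3: ⌊$157,274 × 125%/5⌋ = $39,318. Book value $117,956.

$39,318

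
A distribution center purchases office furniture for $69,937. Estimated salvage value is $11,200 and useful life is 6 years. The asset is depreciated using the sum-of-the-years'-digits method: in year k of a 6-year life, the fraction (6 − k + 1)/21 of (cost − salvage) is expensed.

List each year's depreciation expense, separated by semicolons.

Depreciable base = $69,937 − $11,200 = $58,737.
Sum of the years' digits = 6+5+4+3+2+1 = 21.
Year 1: $58,737 × 6/21 = $16,782. Book value $53,155.
Year 2: $58,737 × 5/21 = $13,985. Book value $39,170.
Year 3: $58,737 × 4/21 = $11,188. Book value $27,982.
Year 4: $58,737 × 3/21 = $8,391. Book value $19,591.
Year 5: $58,737 × 2/21 = $5,594. Book value $13,997.
Year 6: $58,737 × 1/21 = $2,797. Book value $11,200.

$16,782; $13,985; $11,188; $8,391; $5,594; $2,797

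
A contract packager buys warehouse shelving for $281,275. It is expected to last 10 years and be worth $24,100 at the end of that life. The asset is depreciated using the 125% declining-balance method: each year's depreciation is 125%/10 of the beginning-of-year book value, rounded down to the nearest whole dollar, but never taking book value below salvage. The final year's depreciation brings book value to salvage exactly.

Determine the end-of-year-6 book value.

$126,237

Depreciable base = $281,275 − $24,100 = $257,175.
Year 1: ⌊$281,275 × 125%/10⌋ = $35,159. Book value $246,116.
Year 2: ⌊$246,116 × 125%/10⌋ = $30,764. Book value $215,352.
Year 3: ⌊$215,352 × 125%/10⌋ = $26,919. Book value $188,433.
Year 4: ⌊$188,433 × 125%/10⌋ = $23,554. Book value $164,879.
Year 5: ⌊$164,879 × 125%/10⌋ = $20,609. Book value $144,270.
Year 6: ⌊$144,270 × 125%/10⌋ = $18,033. Book value $126,237.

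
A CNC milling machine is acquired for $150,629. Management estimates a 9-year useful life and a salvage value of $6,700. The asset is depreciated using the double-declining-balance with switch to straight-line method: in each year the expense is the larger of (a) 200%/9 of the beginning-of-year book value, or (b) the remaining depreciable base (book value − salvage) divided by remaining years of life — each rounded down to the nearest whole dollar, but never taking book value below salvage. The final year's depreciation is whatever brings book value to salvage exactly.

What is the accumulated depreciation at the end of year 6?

Depreciable base = $150,629 − $6,700 = $143,929.
Year 1: DB = ⌊$150,629 × 200%/9⌋ = $33,473; SL = ⌊$143,929/9⌋ = $15,992 → take DB $33,473. Book value $117,156.
Year 2: DB = ⌊$117,156 × 200%/9⌋ = $26,034; SL = ⌊$110,456/8⌋ = $13,807 → take DB $26,034. Book value $91,122.
Year 3: DB = ⌊$91,122 × 200%/9⌋ = $20,249; SL = ⌊$84,422/7⌋ = $12,060 → take DB $20,249. Book value $70,873.
Year 4: DB = ⌊$70,873 × 200%/9⌋ = $15,749; SL = ⌊$64,173/6⌋ = $10,695 → take DB $15,749. Book value $55,124.
Year 5: DB = ⌊$55,124 × 200%/9⌋ = $12,249; SL = ⌊$48,424/5⌋ = $9,684 → take DB $12,249. Book value $42,875.
Year 6: DB = ⌊$42,875 × 200%/9⌋ = $9,527; SL = ⌊$36,175/4⌋ = $9,043 → take DB $9,527. Book value $33,348.
Accumulated through year 6 = $150,629 − $33,348 = $117,281.

$117,281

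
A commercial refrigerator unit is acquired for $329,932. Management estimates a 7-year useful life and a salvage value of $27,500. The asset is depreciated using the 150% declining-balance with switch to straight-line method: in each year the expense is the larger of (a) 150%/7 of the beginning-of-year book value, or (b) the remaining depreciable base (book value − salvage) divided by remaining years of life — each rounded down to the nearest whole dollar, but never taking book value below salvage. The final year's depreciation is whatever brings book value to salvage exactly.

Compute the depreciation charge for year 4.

Depreciable base = $329,932 − $27,500 = $302,432.
Year 1: DB = ⌊$329,932 × 150%/7⌋ = $70,699; SL = ⌊$302,432/7⌋ = $43,204 → take DB $70,699. Book value $259,233.
Year 2: DB = ⌊$259,233 × 150%/7⌋ = $55,549; SL = ⌊$231,733/6⌋ = $38,622 → take DB $55,549. Book value $203,684.
Year 3: DB = ⌊$203,684 × 150%/7⌋ = $43,646; SL = ⌊$176,184/5⌋ = $35,236 → take DB $43,646. Book value $160,038.
Year 4: DB = ⌊$160,038 × 150%/7⌋ = $34,293; SL = ⌊$132,538/4⌋ = $33,134 → take DB $34,293. Book value $125,745.

$34,293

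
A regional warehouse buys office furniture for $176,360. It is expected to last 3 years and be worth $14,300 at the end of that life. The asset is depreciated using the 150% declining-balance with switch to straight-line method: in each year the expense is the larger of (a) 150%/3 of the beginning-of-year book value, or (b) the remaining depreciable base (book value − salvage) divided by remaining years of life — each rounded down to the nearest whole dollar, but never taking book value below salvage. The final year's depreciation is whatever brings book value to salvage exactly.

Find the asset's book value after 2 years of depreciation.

Depreciable base = $176,360 − $14,300 = $162,060.
Year 1: DB = ⌊$176,360 × 150%/3⌋ = $88,180; SL = ⌊$162,060/3⌋ = $54,020 → take DB $88,180. Book value $88,180.
Year 2: DB = ⌊$88,180 × 150%/3⌋ = $44,090; SL = ⌊$73,880/2⌋ = $36,940 → take DB $44,090. Book value $44,090.

$44,090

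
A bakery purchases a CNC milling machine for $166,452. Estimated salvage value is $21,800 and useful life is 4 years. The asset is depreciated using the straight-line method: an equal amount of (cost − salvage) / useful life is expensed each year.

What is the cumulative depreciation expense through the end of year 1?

Depreciable base = $166,452 − $21,800 = $144,652.
Annual expense = $144,652 / 4 = $36,163.
End of year 1: book value $130,289.
Accumulated through year 1 = $166,452 − $130,289 = $36,163.

$36,163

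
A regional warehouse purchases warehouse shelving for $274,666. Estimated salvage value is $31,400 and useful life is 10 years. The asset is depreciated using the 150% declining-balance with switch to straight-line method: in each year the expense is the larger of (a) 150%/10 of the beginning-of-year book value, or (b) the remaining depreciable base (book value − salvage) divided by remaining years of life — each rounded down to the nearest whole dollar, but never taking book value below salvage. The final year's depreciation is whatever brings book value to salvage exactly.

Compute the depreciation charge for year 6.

Depreciable base = $274,666 − $31,400 = $243,266.
Year 1: DB = ⌊$274,666 × 150%/10⌋ = $41,199; SL = ⌊$243,266/10⌋ = $24,326 → take DB $41,199. Book value $233,467.
Year 2: DB = ⌊$233,467 × 150%/10⌋ = $35,020; SL = ⌊$202,067/9⌋ = $22,451 → take DB $35,020. Book value $198,447.
Year 3: DB = ⌊$198,447 × 150%/10⌋ = $29,767; SL = ⌊$167,047/8⌋ = $20,880 → take DB $29,767. Book value $168,680.
Year 4: DB = ⌊$168,680 × 150%/10⌋ = $25,302; SL = ⌊$137,280/7⌋ = $19,611 → take DB $25,302. Book value $143,378.
Year 5: DB = ⌊$143,378 × 150%/10⌋ = $21,506; SL = ⌊$111,978/6⌋ = $18,663 → take DB $21,506. Book value $121,872.
Year 6: DB = ⌊$121,872 × 150%/10⌋ = $18,280; SL = ⌊$90,472/5⌋ = $18,094 → take DB $18,280. Book value $103,592.

$18,280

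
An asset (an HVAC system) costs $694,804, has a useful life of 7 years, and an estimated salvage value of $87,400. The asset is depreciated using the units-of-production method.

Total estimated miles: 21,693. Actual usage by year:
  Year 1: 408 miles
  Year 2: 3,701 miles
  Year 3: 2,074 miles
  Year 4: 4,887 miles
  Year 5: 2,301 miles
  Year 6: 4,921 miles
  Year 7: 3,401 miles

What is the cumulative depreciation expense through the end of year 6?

$512,176

Depreciable base = $694,804 − $87,400 = $607,404.
Rate = $607,404 / 21,693 miles = $28 per mile.
Year 1: 408 × $28 = $11,424. Book value $683,380.
Year 2: 3,701 × $28 = $103,628. Book value $579,752.
Year 3: 2,074 × $28 = $58,072. Book value $521,680.
Year 4: 4,887 × $28 = $136,836. Book value $384,844.
Year 5: 2,301 × $28 = $64,428. Book value $320,416.
Year 6: 4,921 × $28 = $137,788. Book value $182,628.
Accumulated through year 6 = $694,804 − $182,628 = $512,176.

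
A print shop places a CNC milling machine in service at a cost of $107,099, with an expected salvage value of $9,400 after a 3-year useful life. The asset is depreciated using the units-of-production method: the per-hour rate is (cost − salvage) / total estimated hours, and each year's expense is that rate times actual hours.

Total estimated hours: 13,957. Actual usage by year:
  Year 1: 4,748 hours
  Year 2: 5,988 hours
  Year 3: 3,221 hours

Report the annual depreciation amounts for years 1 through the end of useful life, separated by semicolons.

$33,236; $41,916; $22,547

Depreciable base = $107,099 − $9,400 = $97,699.
Rate = $97,699 / 13,957 hours = $7 per hour.
Year 1: 4,748 × $7 = $33,236. Book value $73,863.
Year 2: 5,988 × $7 = $41,916. Book value $31,947.
Year 3: 3,221 × $7 = $22,547. Book value $9,400.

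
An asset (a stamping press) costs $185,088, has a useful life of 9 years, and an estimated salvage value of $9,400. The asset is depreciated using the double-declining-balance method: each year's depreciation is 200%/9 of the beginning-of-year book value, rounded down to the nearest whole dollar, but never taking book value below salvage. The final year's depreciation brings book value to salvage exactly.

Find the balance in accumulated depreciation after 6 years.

$144,112

Depreciable base = $185,088 − $9,400 = $175,688.
Year 1: ⌊$185,088 × 200%/9⌋ = $41,130. Book value $143,958.
Year 2: ⌊$143,958 × 200%/9⌋ = $31,990. Book value $111,968.
Year 3: ⌊$111,968 × 200%/9⌋ = $24,881. Book value $87,087.
Year 4: ⌊$87,087 × 200%/9⌋ = $19,352. Book value $67,735.
Year 5: ⌊$67,735 × 200%/9⌋ = $15,052. Book value $52,683.
Year 6: ⌊$52,683 × 200%/9⌋ = $11,707. Book value $40,976.
Accumulated through year 6 = $185,088 − $40,976 = $144,112.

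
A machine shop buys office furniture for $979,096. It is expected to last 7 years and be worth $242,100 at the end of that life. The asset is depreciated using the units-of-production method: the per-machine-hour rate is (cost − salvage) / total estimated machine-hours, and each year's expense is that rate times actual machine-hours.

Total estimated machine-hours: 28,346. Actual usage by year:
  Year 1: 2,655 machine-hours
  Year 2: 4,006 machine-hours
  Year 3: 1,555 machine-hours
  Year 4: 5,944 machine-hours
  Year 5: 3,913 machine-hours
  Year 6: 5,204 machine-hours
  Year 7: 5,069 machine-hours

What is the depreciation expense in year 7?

$131,794

Depreciable base = $979,096 − $242,100 = $736,996.
Rate = $736,996 / 28,346 machine-hours = $26 per machine-hour.
Year 1: 2,655 × $26 = $69,030. Book value $910,066.
Year 2: 4,006 × $26 = $104,156. Book value $805,910.
Year 3: 1,555 × $26 = $40,430. Book value $765,480.
Year 4: 5,944 × $26 = $154,544. Book value $610,936.
Year 5: 3,913 × $26 = $101,738. Book value $509,198.
Year 6: 5,204 × $26 = $135,304. Book value $373,894.
Year 7: 5,069 × $26 = $131,794. Book value $242,100.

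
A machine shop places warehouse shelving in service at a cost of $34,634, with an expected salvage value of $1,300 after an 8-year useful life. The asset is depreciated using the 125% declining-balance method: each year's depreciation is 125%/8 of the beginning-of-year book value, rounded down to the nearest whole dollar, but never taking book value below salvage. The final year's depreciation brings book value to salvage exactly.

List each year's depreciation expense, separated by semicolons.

Depreciable base = $34,634 − $1,300 = $33,334.
Year 1: ⌊$34,634 × 125%/8⌋ = $5,411. Book value $29,223.
Year 2: ⌊$29,223 × 125%/8⌋ = $4,566. Book value $24,657.
Year 3: ⌊$24,657 × 125%/8⌋ = $3,852. Book value $20,805.
Year 4: ⌊$20,805 × 125%/8⌋ = $3,250. Book value $17,555.
Year 5: ⌊$17,555 × 125%/8⌋ = $2,742. Book value $14,813.
Year 6: ⌊$14,813 × 125%/8⌋ = $2,314. Book value $12,499.
Year 7: ⌊$12,499 × 125%/8⌋ = $1,952. Book value $10,547.
Year 8 (final): $10,547 − $1,300 = $9,247. Book value $1,300.

$5,411; $4,566; $3,852; $3,250; $2,742; $2,314; $1,952; $9,247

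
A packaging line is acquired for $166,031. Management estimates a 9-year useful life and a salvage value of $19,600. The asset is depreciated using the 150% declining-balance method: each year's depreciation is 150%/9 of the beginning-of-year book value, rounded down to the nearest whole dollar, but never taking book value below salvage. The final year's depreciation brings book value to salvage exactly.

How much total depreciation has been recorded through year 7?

Depreciable base = $166,031 − $19,600 = $146,431.
Year 1: ⌊$166,031 × 150%/9⌋ = $27,671. Book value $138,360.
Year 2: ⌊$138,360 × 150%/9⌋ = $23,060. Book value $115,300.
Year 3: ⌊$115,300 × 150%/9⌋ = $19,216. Book value $96,084.
Year 4: ⌊$96,084 × 150%/9⌋ = $16,014. Book value $80,070.
Year 5: ⌊$80,070 × 150%/9⌋ = $13,345. Book value $66,725.
Year 6: ⌊$66,725 × 150%/9⌋ = $11,120. Book value $55,605.
Year 7: ⌊$55,605 × 150%/9⌋ = $9,267. Book value $46,338.
Accumulated through year 7 = $166,031 − $46,338 = $119,693.

$119,693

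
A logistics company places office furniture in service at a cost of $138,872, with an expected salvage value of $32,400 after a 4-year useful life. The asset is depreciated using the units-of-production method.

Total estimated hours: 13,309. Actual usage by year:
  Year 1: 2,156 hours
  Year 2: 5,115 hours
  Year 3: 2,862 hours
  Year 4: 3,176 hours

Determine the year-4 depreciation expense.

Depreciable base = $138,872 − $32,400 = $106,472.
Rate = $106,472 / 13,309 hours = $8 per hour.
Year 1: 2,156 × $8 = $17,248. Book value $121,624.
Year 2: 5,115 × $8 = $40,920. Book value $80,704.
Year 3: 2,862 × $8 = $22,896. Book value $57,808.
Year 4: 3,176 × $8 = $25,408. Book value $32,400.

$25,408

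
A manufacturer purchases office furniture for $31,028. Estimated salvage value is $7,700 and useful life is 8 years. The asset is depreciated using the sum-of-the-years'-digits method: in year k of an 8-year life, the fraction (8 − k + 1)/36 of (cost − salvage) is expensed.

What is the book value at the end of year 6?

Depreciable base = $31,028 − $7,700 = $23,328.
Sum of the years' digits = 8+7+6+5+4+3+2+1 = 36.
Year 1: $23,328 × 8/36 = $5,184. Book value $25,844.
Year 2: $23,328 × 7/36 = $4,536. Book value $21,308.
Year 3: $23,328 × 6/36 = $3,888. Book value $17,420.
Year 4: $23,328 × 5/36 = $3,240. Book value $14,180.
Year 5: $23,328 × 4/36 = $2,592. Book value $11,588.
Year 6: $23,328 × 3/36 = $1,944. Book value $9,644.

$9,644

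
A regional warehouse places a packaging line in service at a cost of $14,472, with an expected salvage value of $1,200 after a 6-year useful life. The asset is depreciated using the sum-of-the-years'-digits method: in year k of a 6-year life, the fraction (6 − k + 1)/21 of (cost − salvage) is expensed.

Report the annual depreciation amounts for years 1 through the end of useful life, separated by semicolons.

Depreciable base = $14,472 − $1,200 = $13,272.
Sum of the years' digits = 6+5+4+3+2+1 = 21.
Year 1: $13,272 × 6/21 = $3,792. Book value $10,680.
Year 2: $13,272 × 5/21 = $3,160. Book value $7,520.
Year 3: $13,272 × 4/21 = $2,528. Book value $4,992.
Year 4: $13,272 × 3/21 = $1,896. Book value $3,096.
Year 5: $13,272 × 2/21 = $1,264. Book value $1,832.
Year 6: $13,272 × 1/21 = $632. Book value $1,200.

$3,792; $3,160; $2,528; $1,896; $1,264; $632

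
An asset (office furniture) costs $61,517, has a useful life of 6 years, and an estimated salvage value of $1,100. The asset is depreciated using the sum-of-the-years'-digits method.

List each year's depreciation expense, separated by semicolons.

Depreciable base = $61,517 − $1,100 = $60,417.
Sum of the years' digits = 6+5+4+3+2+1 = 21.
Year 1: $60,417 × 6/21 = $17,262. Book value $44,255.
Year 2: $60,417 × 5/21 = $14,385. Book value $29,870.
Year 3: $60,417 × 4/21 = $11,508. Book value $18,362.
Year 4: $60,417 × 3/21 = $8,631. Book value $9,731.
Year 5: $60,417 × 2/21 = $5,754. Book value $3,977.
Year 6: $60,417 × 1/21 = $2,877. Book value $1,100.

$17,262; $14,385; $11,508; $8,631; $5,754; $2,877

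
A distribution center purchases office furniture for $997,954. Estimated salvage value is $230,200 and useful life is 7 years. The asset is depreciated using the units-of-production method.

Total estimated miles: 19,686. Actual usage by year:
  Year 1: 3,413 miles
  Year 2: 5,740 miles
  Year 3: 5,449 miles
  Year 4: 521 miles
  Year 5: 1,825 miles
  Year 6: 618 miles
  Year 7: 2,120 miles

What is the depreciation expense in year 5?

$71,175

Depreciable base = $997,954 − $230,200 = $767,754.
Rate = $767,754 / 19,686 miles = $39 per mile.
Year 1: 3,413 × $39 = $133,107. Book value $864,847.
Year 2: 5,740 × $39 = $223,860. Book value $640,987.
Year 3: 5,449 × $39 = $212,511. Book value $428,476.
Year 4: 521 × $39 = $20,319. Book value $408,157.
Year 5: 1,825 × $39 = $71,175. Book value $336,982.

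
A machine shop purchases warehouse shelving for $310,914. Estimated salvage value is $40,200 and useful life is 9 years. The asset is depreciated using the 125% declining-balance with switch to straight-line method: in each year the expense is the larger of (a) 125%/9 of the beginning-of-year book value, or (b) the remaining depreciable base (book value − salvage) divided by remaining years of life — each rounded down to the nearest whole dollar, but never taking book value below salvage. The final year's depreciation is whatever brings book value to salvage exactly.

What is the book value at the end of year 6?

$118,653

Depreciable base = $310,914 − $40,200 = $270,714.
Year 1: DB = ⌊$310,914 × 125%/9⌋ = $43,182; SL = ⌊$270,714/9⌋ = $30,079 → take DB $43,182. Book value $267,732.
Year 2: DB = ⌊$267,732 × 125%/9⌋ = $37,185; SL = ⌊$227,532/8⌋ = $28,441 → take DB $37,185. Book value $230,547.
Year 3: DB = ⌊$230,547 × 125%/9⌋ = $32,020; SL = ⌊$190,347/7⌋ = $27,192 → take DB $32,020. Book value $198,527.
Year 4: DB = ⌊$198,527 × 125%/9⌋ = $27,573; SL = ⌊$158,327/6⌋ = $26,387 → take DB $27,573. Book value $170,954.
Year 5: DB = ⌊$170,954 × 125%/9⌋ = $23,743; SL = ⌊$130,754/5⌋ = $26,150 → take SL $26,150. Book value $144,804.
Year 6: DB = ⌊$144,804 × 125%/9⌋ = $20,111; SL = ⌊$104,604/4⌋ = $26,151 → take SL $26,151. Book value $118,653.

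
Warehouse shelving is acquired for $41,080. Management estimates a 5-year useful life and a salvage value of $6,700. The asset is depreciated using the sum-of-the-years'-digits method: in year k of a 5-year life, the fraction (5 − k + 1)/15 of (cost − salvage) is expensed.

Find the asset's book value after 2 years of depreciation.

$20,452

Depreciable base = $41,080 − $6,700 = $34,380.
Sum of the years' digits = 5+4+3+2+1 = 15.
Year 1: $34,380 × 5/15 = $11,460. Book value $29,620.
Year 2: $34,380 × 4/15 = $9,168. Book value $20,452.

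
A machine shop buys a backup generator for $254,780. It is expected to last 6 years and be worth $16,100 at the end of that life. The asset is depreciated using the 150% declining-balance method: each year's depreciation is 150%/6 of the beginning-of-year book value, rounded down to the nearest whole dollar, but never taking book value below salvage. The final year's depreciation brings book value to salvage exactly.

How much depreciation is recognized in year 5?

Depreciable base = $254,780 − $16,100 = $238,680.
Year 1: ⌊$254,780 × 150%/6⌋ = $63,695. Book value $191,085.
Year 2: ⌊$191,085 × 150%/6⌋ = $47,771. Book value $143,314.
Year 3: ⌊$143,314 × 150%/6⌋ = $35,828. Book value $107,486.
Year 4: ⌊$107,486 × 150%/6⌋ = $26,871. Book value $80,615.
Year 5: ⌊$80,615 × 150%/6⌋ = $20,153. Book value $60,462.

$20,153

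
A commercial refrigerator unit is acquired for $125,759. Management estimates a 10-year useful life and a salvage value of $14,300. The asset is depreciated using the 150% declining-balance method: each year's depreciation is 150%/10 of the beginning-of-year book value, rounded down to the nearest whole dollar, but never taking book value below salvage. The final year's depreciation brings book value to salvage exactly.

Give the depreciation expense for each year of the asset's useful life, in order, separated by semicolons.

$18,863; $16,034; $13,629; $11,584; $9,847; $8,370; $7,114; $6,047; $5,140; $14,831

Depreciable base = $125,759 − $14,300 = $111,459.
Year 1: ⌊$125,759 × 150%/10⌋ = $18,863. Book value $106,896.
Year 2: ⌊$106,896 × 150%/10⌋ = $16,034. Book value $90,862.
Year 3: ⌊$90,862 × 150%/10⌋ = $13,629. Book value $77,233.
Year 4: ⌊$77,233 × 150%/10⌋ = $11,584. Book value $65,649.
Year 5: ⌊$65,649 × 150%/10⌋ = $9,847. Book value $55,802.
Year 6: ⌊$55,802 × 150%/10⌋ = $8,370. Book value $47,432.
Year 7: ⌊$47,432 × 150%/10⌋ = $7,114. Book value $40,318.
Year 8: ⌊$40,318 × 150%/10⌋ = $6,047. Book value $34,271.
Year 9: ⌊$34,271 × 150%/10⌋ = $5,140. Book value $29,131.
Year 10 (final): $29,131 − $14,300 = $14,831. Book value $14,300.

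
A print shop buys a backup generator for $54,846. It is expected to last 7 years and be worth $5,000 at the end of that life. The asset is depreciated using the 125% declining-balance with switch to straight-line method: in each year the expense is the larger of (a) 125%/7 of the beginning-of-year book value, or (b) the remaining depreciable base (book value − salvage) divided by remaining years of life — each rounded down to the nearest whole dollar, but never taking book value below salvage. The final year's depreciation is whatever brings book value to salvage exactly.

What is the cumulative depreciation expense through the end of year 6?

Depreciable base = $54,846 − $5,000 = $49,846.
Year 1: DB = ⌊$54,846 × 125%/7⌋ = $9,793; SL = ⌊$49,846/7⌋ = $7,120 → take DB $9,793. Book value $45,053.
Year 2: DB = ⌊$45,053 × 125%/7⌋ = $8,045; SL = ⌊$40,053/6⌋ = $6,675 → take DB $8,045. Book value $37,008.
Year 3: DB = ⌊$37,008 × 125%/7⌋ = $6,608; SL = ⌊$32,008/5⌋ = $6,401 → take DB $6,608. Book value $30,400.
Year 4: DB = ⌊$30,400 × 125%/7⌋ = $5,428; SL = ⌊$25,400/4⌋ = $6,350 → take SL $6,350. Book value $24,050.
Year 5: DB = ⌊$24,050 × 125%/7⌋ = $4,294; SL = ⌊$19,050/3⌋ = $6,350 → take SL $6,350. Book value $17,700.
Year 6: DB = ⌊$17,700 × 125%/7⌋ = $3,160; SL = ⌊$12,700/2⌋ = $6,350 → take SL $6,350. Book value $11,350.
Accumulated through year 6 = $54,846 − $11,350 = $43,496.

$43,496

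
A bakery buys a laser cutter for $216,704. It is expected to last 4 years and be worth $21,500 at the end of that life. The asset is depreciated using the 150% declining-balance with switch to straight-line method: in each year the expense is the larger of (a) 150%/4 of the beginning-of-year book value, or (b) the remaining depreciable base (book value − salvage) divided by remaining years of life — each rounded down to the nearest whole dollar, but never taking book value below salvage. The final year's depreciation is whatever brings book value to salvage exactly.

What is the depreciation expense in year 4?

Depreciable base = $216,704 − $21,500 = $195,204.
Year 1: DB = ⌊$216,704 × 150%/4⌋ = $81,264; SL = ⌊$195,204/4⌋ = $48,801 → take DB $81,264. Book value $135,440.
Year 2: DB = ⌊$135,440 × 150%/4⌋ = $50,790; SL = ⌊$113,940/3⌋ = $37,980 → take DB $50,790. Book value $84,650.
Year 3: DB = ⌊$84,650 × 150%/4⌋ = $31,743; SL = ⌊$63,150/2⌋ = $31,575 → take DB $31,743. Book value $52,907.
Year 4 (final): $52,907 − $21,500 = $31,407. Book value $21,500.

$31,407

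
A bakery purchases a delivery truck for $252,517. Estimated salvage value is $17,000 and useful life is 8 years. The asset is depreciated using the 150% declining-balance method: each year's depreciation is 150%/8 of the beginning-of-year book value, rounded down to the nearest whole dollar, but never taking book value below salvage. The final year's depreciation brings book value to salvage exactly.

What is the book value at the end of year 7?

Depreciable base = $252,517 − $17,000 = $235,517.
Year 1: ⌊$252,517 × 150%/8⌋ = $47,346. Book value $205,171.
Year 2: ⌊$205,171 × 150%/8⌋ = $38,469. Book value $166,702.
Year 3: ⌊$166,702 × 150%/8⌋ = $31,256. Book value $135,446.
Year 4: ⌊$135,446 × 150%/8⌋ = $25,396. Book value $110,050.
Year 5: ⌊$110,050 × 150%/8⌋ = $20,634. Book value $89,416.
Year 6: ⌊$89,416 × 150%/8⌋ = $16,765. Book value $72,651.
Year 7: ⌊$72,651 × 150%/8⌋ = $13,622. Book value $59,029.

$59,029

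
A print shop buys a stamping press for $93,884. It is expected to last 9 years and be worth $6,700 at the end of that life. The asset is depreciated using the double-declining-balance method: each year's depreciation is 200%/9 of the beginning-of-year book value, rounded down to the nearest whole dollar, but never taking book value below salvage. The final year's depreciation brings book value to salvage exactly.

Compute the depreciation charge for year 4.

$9,816

Depreciable base = $93,884 − $6,700 = $87,184.
Year 1: ⌊$93,884 × 200%/9⌋ = $20,863. Book value $73,021.
Year 2: ⌊$73,021 × 200%/9⌋ = $16,226. Book value $56,795.
Year 3: ⌊$56,795 × 200%/9⌋ = $12,621. Book value $44,174.
Year 4: ⌊$44,174 × 200%/9⌋ = $9,816. Book value $34,358.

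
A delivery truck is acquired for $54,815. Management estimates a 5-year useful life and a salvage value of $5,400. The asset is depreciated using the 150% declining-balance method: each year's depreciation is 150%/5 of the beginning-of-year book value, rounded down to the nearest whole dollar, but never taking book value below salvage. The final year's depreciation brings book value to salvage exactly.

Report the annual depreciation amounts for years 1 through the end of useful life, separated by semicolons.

$16,444; $11,511; $8,058; $5,640; $7,762

Depreciable base = $54,815 − $5,400 = $49,415.
Year 1: ⌊$54,815 × 150%/5⌋ = $16,444. Book value $38,371.
Year 2: ⌊$38,371 × 150%/5⌋ = $11,511. Book value $26,860.
Year 3: ⌊$26,860 × 150%/5⌋ = $8,058. Book value $18,802.
Year 4: ⌊$18,802 × 150%/5⌋ = $5,640. Book value $13,162.
Year 5 (final): $13,162 − $5,400 = $7,762. Book value $5,400.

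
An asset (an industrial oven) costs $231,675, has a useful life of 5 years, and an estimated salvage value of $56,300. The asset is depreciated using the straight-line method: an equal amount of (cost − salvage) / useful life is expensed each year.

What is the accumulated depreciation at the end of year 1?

Depreciable base = $231,675 − $56,300 = $175,375.
Annual expense = $175,375 / 5 = $35,075.
End of year 1: book value $196,600.
Accumulated through year 1 = $231,675 − $196,600 = $35,075.

$35,075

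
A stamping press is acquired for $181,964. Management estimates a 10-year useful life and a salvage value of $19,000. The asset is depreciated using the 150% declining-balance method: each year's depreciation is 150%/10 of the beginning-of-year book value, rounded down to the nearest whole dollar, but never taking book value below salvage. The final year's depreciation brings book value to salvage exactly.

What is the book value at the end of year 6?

$68,629

Depreciable base = $181,964 − $19,000 = $162,964.
Year 1: ⌊$181,964 × 150%/10⌋ = $27,294. Book value $154,670.
Year 2: ⌊$154,670 × 150%/10⌋ = $23,200. Book value $131,470.
Year 3: ⌊$131,470 × 150%/10⌋ = $19,720. Book value $111,750.
Year 4: ⌊$111,750 × 150%/10⌋ = $16,762. Book value $94,988.
Year 5: ⌊$94,988 × 150%/10⌋ = $14,248. Book value $80,740.
Year 6: ⌊$80,740 × 150%/10⌋ = $12,111. Book value $68,629.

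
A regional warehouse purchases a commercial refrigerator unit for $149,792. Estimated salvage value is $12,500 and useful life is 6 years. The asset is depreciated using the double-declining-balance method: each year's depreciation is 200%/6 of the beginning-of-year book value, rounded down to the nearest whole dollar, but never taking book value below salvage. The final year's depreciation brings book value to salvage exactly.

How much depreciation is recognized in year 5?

$9,863

Depreciable base = $149,792 − $12,500 = $137,292.
Year 1: ⌊$149,792 × 200%/6⌋ = $49,930. Book value $99,862.
Year 2: ⌊$99,862 × 200%/6⌋ = $33,287. Book value $66,575.
Year 3: ⌊$66,575 × 200%/6⌋ = $22,191. Book value $44,384.
Year 4: ⌊$44,384 × 200%/6⌋ = $14,794. Book value $29,590.
Year 5: ⌊$29,590 × 200%/6⌋ = $9,863. Book value $19,727.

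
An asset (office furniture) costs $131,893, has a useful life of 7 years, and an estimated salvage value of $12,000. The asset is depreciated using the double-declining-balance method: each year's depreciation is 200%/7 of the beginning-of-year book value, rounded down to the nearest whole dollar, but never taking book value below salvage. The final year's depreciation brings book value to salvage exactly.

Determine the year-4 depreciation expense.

Depreciable base = $131,893 − $12,000 = $119,893.
Year 1: ⌊$131,893 × 200%/7⌋ = $37,683. Book value $94,210.
Year 2: ⌊$94,210 × 200%/7⌋ = $26,917. Book value $67,293.
Year 3: ⌊$67,293 × 200%/7⌋ = $19,226. Book value $48,067.
Year 4: ⌊$48,067 × 200%/7⌋ = $13,733. Book value $34,334.

$13,733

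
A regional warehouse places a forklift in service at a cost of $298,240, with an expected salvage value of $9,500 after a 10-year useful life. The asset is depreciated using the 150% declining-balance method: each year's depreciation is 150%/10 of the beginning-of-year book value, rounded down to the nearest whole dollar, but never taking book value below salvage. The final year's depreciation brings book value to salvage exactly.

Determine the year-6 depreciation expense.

Depreciable base = $298,240 − $9,500 = $288,740.
Year 1: ⌊$298,240 × 150%/10⌋ = $44,736. Book value $253,504.
Year 2: ⌊$253,504 × 150%/10⌋ = $38,025. Book value $215,479.
Year 3: ⌊$215,479 × 150%/10⌋ = $32,321. Book value $183,158.
Year 4: ⌊$183,158 × 150%/10⌋ = $27,473. Book value $155,685.
Year 5: ⌊$155,685 × 150%/10⌋ = $23,352. Book value $132,333.
Year 6: ⌊$132,333 × 150%/10⌋ = $19,849. Book value $112,484.

$19,849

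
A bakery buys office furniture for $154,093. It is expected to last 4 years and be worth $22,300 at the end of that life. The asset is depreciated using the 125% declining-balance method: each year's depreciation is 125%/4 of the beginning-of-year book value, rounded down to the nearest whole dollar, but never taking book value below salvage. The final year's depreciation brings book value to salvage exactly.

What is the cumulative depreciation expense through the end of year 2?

Depreciable base = $154,093 − $22,300 = $131,793.
Year 1: ⌊$154,093 × 125%/4⌋ = $48,154. Book value $105,939.
Year 2: ⌊$105,939 × 125%/4⌋ = $33,105. Book value $72,834.
Accumulated through year 2 = $154,093 − $72,834 = $81,259.

$81,259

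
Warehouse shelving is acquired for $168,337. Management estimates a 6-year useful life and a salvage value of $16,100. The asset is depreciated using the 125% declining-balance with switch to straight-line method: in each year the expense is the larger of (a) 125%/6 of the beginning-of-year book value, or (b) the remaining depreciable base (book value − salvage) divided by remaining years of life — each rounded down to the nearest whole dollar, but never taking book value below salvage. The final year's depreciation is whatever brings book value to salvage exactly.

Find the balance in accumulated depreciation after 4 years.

Depreciable base = $168,337 − $16,100 = $152,237.
Year 1: DB = ⌊$168,337 × 125%/6⌋ = $35,070; SL = ⌊$152,237/6⌋ = $25,372 → take DB $35,070. Book value $133,267.
Year 2: DB = ⌊$133,267 × 125%/6⌋ = $27,763; SL = ⌊$117,167/5⌋ = $23,433 → take DB $27,763. Book value $105,504.
Year 3: DB = ⌊$105,504 × 125%/6⌋ = $21,980; SL = ⌊$89,404/4⌋ = $22,351 → take SL $22,351. Book value $83,153.
Year 4: DB = ⌊$83,153 × 125%/6⌋ = $17,323; SL = ⌊$67,053/3⌋ = $22,351 → take SL $22,351. Book value $60,802.
Accumulated through year 4 = $168,337 − $60,802 = $107,535.

$107,535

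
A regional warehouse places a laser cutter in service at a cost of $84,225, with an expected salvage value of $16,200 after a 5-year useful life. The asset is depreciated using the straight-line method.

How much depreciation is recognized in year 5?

$13,605

Depreciable base = $84,225 − $16,200 = $68,025.
Annual expense = $68,025 / 5 = $13,605.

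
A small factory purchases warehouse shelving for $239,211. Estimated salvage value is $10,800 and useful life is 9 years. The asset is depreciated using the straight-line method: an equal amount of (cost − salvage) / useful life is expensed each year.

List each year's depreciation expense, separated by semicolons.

$25,379; $25,379; $25,379; $25,379; $25,379; $25,379; $25,379; $25,379; $25,379

Depreciable base = $239,211 − $10,800 = $228,411.
Annual expense = $228,411 / 9 = $25,379.
End of year 1: book value $213,832.
End of year 2: book value $188,453.
End of year 3: book value $163,074.
End of year 4: book value $137,695.
End of year 5: book value $112,316.
End of year 6: book value $86,937.
End of year 7: book value $61,558.
End of year 8: book value $36,179.
End of year 9: book value $10,800.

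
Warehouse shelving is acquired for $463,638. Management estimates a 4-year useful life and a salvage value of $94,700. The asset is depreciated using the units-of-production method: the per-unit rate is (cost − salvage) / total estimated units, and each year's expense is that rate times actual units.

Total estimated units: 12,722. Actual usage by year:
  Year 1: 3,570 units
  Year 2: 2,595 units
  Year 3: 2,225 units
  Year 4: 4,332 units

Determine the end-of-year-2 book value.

Depreciable base = $463,638 − $94,700 = $368,938.
Rate = $368,938 / 12,722 units = $29 per unit.
Year 1: 3,570 × $29 = $103,530. Book value $360,108.
Year 2: 2,595 × $29 = $75,255. Book value $284,853.

$284,853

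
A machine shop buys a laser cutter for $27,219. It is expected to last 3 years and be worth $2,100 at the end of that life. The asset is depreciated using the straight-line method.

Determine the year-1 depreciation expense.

Depreciable base = $27,219 − $2,100 = $25,119.
Annual expense = $25,119 / 3 = $8,373.

$8,373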